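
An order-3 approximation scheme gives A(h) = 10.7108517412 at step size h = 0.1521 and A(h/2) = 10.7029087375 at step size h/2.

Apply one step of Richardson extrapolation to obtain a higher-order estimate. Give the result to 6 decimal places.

Error is O(h^3); halving h shrinks it by 2^3 = 8.
A(h/2) − A(h) = 10.7029087375 − 10.7108517412 = -0.0079430037
Correction (A(h/2) − A(h))/(8 − 1) = (-0.0079430037)/7 = -0.0011347148
R = 10.7029087375 − 0.0011347148 = 10.7017740227

10.701774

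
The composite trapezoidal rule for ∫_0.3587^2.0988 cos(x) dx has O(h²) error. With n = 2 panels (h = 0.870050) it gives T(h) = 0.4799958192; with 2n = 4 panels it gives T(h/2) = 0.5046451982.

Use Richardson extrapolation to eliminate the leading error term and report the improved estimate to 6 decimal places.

0.512862

With r = 2 the leading error scales as h^2, so the weight is 2^2 = 4.
2^2*A(h/2) = 2.0185807928; minus A(h) gives 1.5385849736.
Denominator 4 − 1 = 3.
R = 1.5385849736/3 = 0.5128616579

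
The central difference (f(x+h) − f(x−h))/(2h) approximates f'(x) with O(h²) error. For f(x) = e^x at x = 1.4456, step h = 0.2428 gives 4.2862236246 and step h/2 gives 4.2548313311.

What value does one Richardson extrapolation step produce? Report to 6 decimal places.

r = 2: numerator weight 4, denominator 3.
Top: 4(4.2548313311) − (4.2862236246) = 12.7331016998
12.7331016998 ÷ 3 = 4.2443672333

4.244367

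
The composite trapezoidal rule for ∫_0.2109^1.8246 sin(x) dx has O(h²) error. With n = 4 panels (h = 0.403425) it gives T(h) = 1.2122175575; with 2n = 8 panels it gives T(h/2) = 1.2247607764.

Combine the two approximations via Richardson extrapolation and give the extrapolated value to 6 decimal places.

Method order is 2; weight 2^2 = 4.
4*1.2247607764 − 1.2122175575 = 3.6868255481
Denominator 4 − 1 = 3.
Extrapolated: 3.6868255481 / 3 = 1.2289418494
Shift from A(h/2): +0.0041810730.

1.228942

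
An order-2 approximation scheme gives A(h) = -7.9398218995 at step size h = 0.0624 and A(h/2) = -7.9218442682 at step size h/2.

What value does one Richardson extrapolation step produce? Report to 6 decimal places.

With r = 2 the leading error scales as h^2, so the weight is 2^2 = 4.
2^2 × A(h/2) = -31.6873770728; minus A(h) gives -23.7475551733.
Denominator 4 − 1 = 3.
Result: -7.9158517244
Shift from A(h/2): +0.0059925438.

-7.915852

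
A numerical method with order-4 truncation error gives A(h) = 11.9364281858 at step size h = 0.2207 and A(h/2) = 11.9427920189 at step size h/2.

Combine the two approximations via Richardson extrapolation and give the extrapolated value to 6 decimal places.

Order 4 gives 2^r = 16 and 2^r − 1 = 15.
A(h/2) − A(h) = 11.9427920189 − 11.9364281858 = 0.0063638331
Correction (A(h/2) − A(h))/(16 − 1) = 0.0063638331/15 = 0.0004242555
R = A(h/2) + (A(h/2) − A(h))/15 = 11.9427920189 + 0.0004242555 = 11.9432162744
Gap between inputs: 6.364e-03; correction applied: +0.0004242555.

11.943216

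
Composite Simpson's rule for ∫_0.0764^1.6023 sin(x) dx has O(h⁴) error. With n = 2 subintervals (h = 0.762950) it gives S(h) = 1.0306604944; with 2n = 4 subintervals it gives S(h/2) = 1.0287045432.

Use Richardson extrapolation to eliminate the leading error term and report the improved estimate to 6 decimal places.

1.028574

Leading term ∝ h^4; use weight 16 = 2^4.
2^4*A(h/2) = 16.4592726912; minus A(h) gives 15.4286121968.
15.4286121968 ÷ 15 = 1.0285741465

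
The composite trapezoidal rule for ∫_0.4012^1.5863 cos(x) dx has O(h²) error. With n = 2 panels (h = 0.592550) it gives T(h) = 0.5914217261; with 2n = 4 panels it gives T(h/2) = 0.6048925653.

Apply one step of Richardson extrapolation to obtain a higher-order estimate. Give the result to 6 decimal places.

Order 2 gives 2^r = 4 and 2^r − 1 = 3.
Numerator 4*A(h/2) − A(h) = 4*0.6048925653 − 0.5914217261 = 1.8281485351
(4*0.6048925653 − 0.5914217261)/(4 − 1) = 0.6093828450
Shift from A(h/2): +0.0044902797.

0.609383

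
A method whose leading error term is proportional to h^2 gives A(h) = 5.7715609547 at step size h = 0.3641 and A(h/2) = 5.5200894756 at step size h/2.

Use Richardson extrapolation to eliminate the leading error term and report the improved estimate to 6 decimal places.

5.436266

r = 2, so 2^r = 4.
Numerator 4 × A(h/2) − A(h) = 4 × 5.5200894756 − 5.7715609547 = 16.3087969477
Divide by 2^2 − 1 = 3.
R = 16.3087969477/3 = 5.4362656492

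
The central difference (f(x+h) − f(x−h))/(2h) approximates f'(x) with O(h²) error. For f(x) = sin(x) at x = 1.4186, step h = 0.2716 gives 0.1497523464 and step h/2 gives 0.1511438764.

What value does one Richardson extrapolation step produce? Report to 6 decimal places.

Method order is 2; weight 2^2 = 4.
4×0.1511438764 − 0.1497523464 = 0.4548231592
R = 0.4548231592/3 = 0.1516077197
Correction |R − A(h/2)| = 4.638e-04; gap |A(h/2) − A(h)| = 1.392e-03.

0.151608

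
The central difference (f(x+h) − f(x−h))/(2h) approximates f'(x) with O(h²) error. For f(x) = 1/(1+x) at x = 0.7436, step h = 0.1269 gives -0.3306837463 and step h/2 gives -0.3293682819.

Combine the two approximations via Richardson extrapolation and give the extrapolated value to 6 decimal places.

Leading term ∝ h^2; use weight 4 = 2^2.
A(h/2) − A(h) = -0.3293682819 − (-0.3306837463) = 0.0013154644
Correction (A(h/2) − A(h))/(4 − 1) = 0.0013154644/3 = 0.0004384881
R = -0.3293682819 + 0.0004384881 = -0.3289297938
Shift from A(h/2): +0.0004384881.

-0.328930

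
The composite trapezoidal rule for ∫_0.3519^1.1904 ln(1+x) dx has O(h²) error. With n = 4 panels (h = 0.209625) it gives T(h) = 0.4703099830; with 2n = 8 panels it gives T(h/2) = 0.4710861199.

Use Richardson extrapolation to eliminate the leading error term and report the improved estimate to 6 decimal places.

0.471345

r = 2: numerator weight 4, denominator 3.
2^2·A(h/2) = 1.8843444796; minus A(h) gives 1.4140344966.
Divide by 2^2 − 1 = 3.
So the Richardson estimate is 0.4713448322.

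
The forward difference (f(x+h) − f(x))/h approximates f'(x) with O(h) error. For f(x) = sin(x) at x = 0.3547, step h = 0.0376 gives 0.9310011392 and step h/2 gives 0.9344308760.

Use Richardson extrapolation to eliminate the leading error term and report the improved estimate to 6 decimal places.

Leading term ∝ h^1; use weight 2 = 2^1.
Top: 2(0.9344308760) − (0.9310011392) = 0.9378606128
Denominator 2 − 1 = 1.
R = 0.9378606128/1 = 0.9378606128
Correction |R − A(h/2)| = 3.430e-03; gap |A(h/2) − A(h)| = 3.430e-03.

0.937861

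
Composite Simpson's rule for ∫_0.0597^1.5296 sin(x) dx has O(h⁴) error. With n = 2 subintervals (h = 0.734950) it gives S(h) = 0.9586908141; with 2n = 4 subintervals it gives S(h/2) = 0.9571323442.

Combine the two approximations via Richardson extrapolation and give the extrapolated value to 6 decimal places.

r = 4: numerator weight 16, denominator 15.
16 × 0.9571323442 = 15.3141175072; subtract 0.9586908141 → 14.3554266931
Divide by 2^4 − 1 = 15.
R = 14.3554266931/15 = 0.9570284462

0.957028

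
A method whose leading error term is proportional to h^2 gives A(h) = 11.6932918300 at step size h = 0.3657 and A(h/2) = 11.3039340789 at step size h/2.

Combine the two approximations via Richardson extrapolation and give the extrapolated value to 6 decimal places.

Leading term ∝ h^2; use weight 4 = 2^2.
2^2 × A(h/2) = 45.2157363156; minus A(h) gives 33.5224444856.
(4 × 11.3039340789 − 11.6932918300)/(4 − 1) = 11.1741481619
Gap between inputs: 3.894e-01; correction applied: −0.1297859170.

11.174148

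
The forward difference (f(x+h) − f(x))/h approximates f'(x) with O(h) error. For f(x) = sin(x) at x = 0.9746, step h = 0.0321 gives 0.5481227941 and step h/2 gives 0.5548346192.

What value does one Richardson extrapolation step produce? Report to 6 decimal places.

Leading term ∝ h^1; use weight 2 = 2^1.
2^1×A(h/2) = 1.1096692384; minus A(h) gives 0.5615464443.
Divide by 2^1 − 1 = 1.
R = 0.5615464443/1 = 0.5615464443

0.561546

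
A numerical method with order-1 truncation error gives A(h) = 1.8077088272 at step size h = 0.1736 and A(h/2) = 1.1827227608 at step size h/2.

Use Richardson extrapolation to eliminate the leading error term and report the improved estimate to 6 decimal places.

The method has order 1: 2^1 = 2.
2×1.1827227608 = 2.3654455216; subtract 1.8077088272 → 0.5577366944
Denominator 2 − 1 = 1.
Extrapolated: 0.5577366944 / 1 = 0.5577366944
Gap between inputs: 6.250e-01; correction applied: −0.6249860664.

0.557737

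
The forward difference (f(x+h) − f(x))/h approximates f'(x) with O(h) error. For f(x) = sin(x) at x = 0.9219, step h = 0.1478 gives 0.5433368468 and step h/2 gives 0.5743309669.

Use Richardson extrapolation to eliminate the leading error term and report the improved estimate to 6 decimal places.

0.605325

With r = 1 the leading error scales as h^1, so the weight is 2^1 = 2.
2 × 0.5743309669 − 0.5433368468 = 0.6053250870
0.6053250870 ÷ 1 = 0.6053250870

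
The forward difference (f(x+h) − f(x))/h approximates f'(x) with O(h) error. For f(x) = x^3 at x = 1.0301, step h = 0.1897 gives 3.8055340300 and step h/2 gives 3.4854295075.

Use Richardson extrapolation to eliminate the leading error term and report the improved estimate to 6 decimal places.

3.165325

r = 1, so 2^r = 2.
2×3.4854295075 = 6.9708590150; subtract 3.8055340300 → 3.1653249850
Denominator 2 − 1 = 1.
(2×3.4854295075 − 3.8055340300)/(2 − 1) = 3.1653249850
Gap between inputs: 3.201e-01; correction applied: −0.3201045225.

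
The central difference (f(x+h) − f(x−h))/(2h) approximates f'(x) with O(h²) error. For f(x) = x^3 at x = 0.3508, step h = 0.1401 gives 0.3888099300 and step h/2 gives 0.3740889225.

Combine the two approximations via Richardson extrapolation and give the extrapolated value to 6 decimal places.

0.369182

r = 2: numerator weight 4, denominator 3.
Weighted: 1.4963556900 − 0.3888099300 = 1.1075457600
R = 1.1075457600/3 = 0.3691819200
Gap between inputs: 1.472e-02; correction applied: −0.0049070025.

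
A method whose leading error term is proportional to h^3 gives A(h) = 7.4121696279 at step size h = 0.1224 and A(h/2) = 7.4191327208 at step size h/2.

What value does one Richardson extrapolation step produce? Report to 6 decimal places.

7.420127

The method has order 3: 2^3 = 8.
Numerator 8*A(h/2) − A(h) = 8*7.4191327208 − 7.4121696279 = 51.9408921385
R = 51.9408921385/7 = 7.4201274484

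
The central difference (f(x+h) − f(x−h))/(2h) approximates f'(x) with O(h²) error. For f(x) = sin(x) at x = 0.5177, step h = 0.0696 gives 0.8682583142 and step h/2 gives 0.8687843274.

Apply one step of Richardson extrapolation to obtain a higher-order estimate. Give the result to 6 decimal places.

0.868960

Order 2 gives 2^r = 4 and 2^r − 1 = 3.
Weighted: 3.4751373096 − 0.8682583142 = 2.6068789954
Divide by 2^2 − 1 = 3.
R = 2.6068789954/3 = 0.8689596651
Gap between inputs: 5.260e-04; correction applied: +0.0001753377.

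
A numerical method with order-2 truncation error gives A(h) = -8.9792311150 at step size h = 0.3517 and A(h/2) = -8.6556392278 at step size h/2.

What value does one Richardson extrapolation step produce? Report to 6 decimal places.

-8.547775

Method order is 2; weight 2^2 = 4.
Weighted: (-34.6225569112) − (-8.9792311150) = -25.6433257962
Divide by 2^2 − 1 = 3.
R = (-25.6433257962)/3 = -8.5477752654
Shift from A(h/2): +0.1078639624.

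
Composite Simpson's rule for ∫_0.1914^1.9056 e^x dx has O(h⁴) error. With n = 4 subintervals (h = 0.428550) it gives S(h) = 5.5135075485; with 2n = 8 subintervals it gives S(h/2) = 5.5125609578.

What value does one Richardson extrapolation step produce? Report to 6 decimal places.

5.512498

r = 4: numerator weight 16, denominator 15.
Weighted: 88.2009753248 − 5.5135075485 = 82.6874677763
Denominator 16 − 1 = 15.
Extrapolated: 82.6874677763 / 15 = 5.5124978518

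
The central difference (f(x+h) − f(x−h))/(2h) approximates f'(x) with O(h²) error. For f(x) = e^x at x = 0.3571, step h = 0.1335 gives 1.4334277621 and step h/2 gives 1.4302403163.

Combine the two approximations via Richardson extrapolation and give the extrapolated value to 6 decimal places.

1.429178

r = 2: numerator weight 4, denominator 3.
Weighted: 5.7209612652 − 1.4334277621 = 4.2875335031
Denominator 4 − 1 = 3.
(4·1.4302403163 − 1.4334277621)/(4 − 1) = 1.4291778344
Correction |R − A(h/2)| = 1.062e-03; gap |A(h/2) − A(h)| = 3.187e-03.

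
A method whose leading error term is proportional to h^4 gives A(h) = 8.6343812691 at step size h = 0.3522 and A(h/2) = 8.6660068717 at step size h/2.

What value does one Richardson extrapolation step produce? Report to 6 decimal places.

Leading term ∝ h^4; use weight 16 = 2^4.
Numerator 16 × A(h/2) − A(h) = 16 × 8.6660068717 − 8.6343812691 = 130.0217286781
R = 130.0217286781/15 = 8.6681152452
Correction |R − A(h/2)| = 2.108e-03; gap |A(h/2) − A(h)| = 3.163e-02.

8.668115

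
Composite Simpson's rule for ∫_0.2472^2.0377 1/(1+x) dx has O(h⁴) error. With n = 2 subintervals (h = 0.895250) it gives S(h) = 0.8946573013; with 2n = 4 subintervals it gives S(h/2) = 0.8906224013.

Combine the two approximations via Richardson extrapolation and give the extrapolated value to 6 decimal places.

r = 4: numerator weight 16, denominator 15.
16·0.8906224013 = 14.2499584208; 14.2499584208 − 0.8946573013 = 13.3553011195
Divide by 2^4 − 1 = 15.
R = 13.3553011195/15 = 0.8903534080
Correction |R − A(h/2)| = 2.690e-04; gap |A(h/2) − A(h)| = 4.035e-03.

0.890353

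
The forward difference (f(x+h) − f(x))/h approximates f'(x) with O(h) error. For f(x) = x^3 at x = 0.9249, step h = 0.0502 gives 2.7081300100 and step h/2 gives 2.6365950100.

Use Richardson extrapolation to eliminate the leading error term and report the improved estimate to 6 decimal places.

2.565060

Leading term ∝ h^1; use weight 2 = 2^1.
A(h/2) − A(h) = 2.6365950100 − 2.7081300100 = -0.0715350000
Divide by 2^1 − 1 = 1: (-0.0715350000)/1 = -0.0715350000
R = 2.6365950100 − 0.0715350000 = 2.5650600100
Correction |R − A(h/2)| = 7.153e-02; gap |A(h/2) − A(h)| = 7.153e-02.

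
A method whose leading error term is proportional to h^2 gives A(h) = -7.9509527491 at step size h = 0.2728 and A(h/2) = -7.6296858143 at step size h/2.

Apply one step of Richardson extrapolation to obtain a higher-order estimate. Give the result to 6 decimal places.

With r = 2 the leading error scales as h^2, so the weight is 2^2 = 4.
4·(-7.6296858143) = -30.5187432572; subtract (-7.9509527491) → -22.5677905081
(-22.5677905081) ÷ 3 = -7.5225968360

-7.522597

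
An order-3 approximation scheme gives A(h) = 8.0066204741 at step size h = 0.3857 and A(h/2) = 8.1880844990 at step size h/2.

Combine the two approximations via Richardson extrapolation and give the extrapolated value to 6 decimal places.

8.214008

The method has order 3: 2^3 = 8.
8 × 8.1880844990 − 8.0066204741 = 57.4980555179
Extrapolated: 57.4980555179 / 7 = 8.2140079311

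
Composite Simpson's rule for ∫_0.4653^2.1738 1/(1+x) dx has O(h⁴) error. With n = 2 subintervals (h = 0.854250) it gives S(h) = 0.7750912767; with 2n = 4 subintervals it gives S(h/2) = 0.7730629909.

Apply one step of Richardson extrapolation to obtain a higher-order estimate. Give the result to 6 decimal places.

0.772928

With r = 4 the leading error scales as h^4, so the weight is 2^4 = 16.
Weighted: 12.3690078544 − 0.7750912767 = 11.5939165777
Divide by 2^4 − 1 = 15.
(16*0.7730629909 − 0.7750912767)/(16 − 1) = 0.7729277718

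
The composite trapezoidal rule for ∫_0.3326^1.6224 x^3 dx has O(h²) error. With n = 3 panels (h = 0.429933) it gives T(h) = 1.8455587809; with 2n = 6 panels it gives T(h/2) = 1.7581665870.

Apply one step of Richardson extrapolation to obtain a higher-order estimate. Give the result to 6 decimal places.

Error is O(h^2); halving h shrinks it by 2^2 = 4.
Weighted: 7.0326663480 − 1.8455587809 = 5.1871075671
Divide by 2^2 − 1 = 3.
So the Richardson estimate is 1.7290358557.
Shift from A(h/2): −0.0291307313.

1.729036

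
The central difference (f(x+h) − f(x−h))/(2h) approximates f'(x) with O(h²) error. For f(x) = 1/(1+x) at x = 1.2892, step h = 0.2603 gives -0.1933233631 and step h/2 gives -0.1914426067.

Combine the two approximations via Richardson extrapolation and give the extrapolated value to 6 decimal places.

r = 2, so 2^r = 4.
4*(-0.1914426067) = -0.7657704268; (-0.7657704268) − (-0.1933233631) = -0.5724470637
(4*(-0.1914426067) − (-0.1933233631))/(4 − 1) = -0.1908156879
Correction |R − A(h/2)| = 6.269e-04; gap |A(h/2) − A(h)| = 1.881e-03.

-0.190816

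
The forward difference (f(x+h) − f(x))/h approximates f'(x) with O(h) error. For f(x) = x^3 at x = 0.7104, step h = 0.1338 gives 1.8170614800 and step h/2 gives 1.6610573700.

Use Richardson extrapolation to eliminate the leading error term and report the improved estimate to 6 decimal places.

r = 1, so 2^r = 2.
Weighted: 3.3221147400 − 1.8170614800 = 1.5050532600
(2×1.6610573700 − 1.8170614800)/(2 − 1) = 1.5050532600
Shift from A(h/2): −0.1560041100.

1.505053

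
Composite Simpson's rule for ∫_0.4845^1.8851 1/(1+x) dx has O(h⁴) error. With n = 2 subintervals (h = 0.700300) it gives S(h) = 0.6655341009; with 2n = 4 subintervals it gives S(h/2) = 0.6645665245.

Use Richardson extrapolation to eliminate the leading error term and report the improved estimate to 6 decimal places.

0.664502

With r = 4 the leading error scales as h^4, so the weight is 2^4 = 16.
Numerator 16*A(h/2) − A(h) = 16*0.6645665245 − 0.6655341009 = 9.9675302911
R = 9.9675302911/15 = 0.6645020194
Shift from A(h/2): −0.0000645051.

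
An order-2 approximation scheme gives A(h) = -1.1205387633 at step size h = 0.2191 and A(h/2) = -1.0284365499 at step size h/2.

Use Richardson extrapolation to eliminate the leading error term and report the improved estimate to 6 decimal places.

Error is O(h^2); halving h shrinks it by 2^2 = 4.
Difference of the inputs: -1.0284365499 − (-1.1205387633) = 0.0921022134
Correction (A(h/2) − A(h))/(4 − 1) = 0.0921022134/3 = 0.0307007378
R = A(h/2) + (A(h/2) − A(h))/3 = -1.0284365499 + 0.0307007378 = -0.9977358121
Gap between inputs: 9.210e-02; correction applied: +0.0307007378.

-0.997736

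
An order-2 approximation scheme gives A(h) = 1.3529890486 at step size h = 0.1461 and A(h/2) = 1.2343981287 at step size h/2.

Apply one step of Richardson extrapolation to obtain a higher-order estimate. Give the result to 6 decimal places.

1.194868

r = 2: numerator weight 4, denominator 3.
4 × 1.2343981287 = 4.9375925148; 4.9375925148 − 1.3529890486 = 3.5846034662
3.5846034662 ÷ 3 = 1.1948678221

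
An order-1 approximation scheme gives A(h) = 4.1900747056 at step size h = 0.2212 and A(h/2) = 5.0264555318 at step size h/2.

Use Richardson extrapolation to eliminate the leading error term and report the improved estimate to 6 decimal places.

5.862836

With r = 1 the leading error scales as h^1, so the weight is 2^1 = 2.
Difference of the inputs: 5.0264555318 − 4.1900747056 = 0.8363808262
Divide by 2^1 − 1 = 1: 0.8363808262/1 = 0.8363808262
R = 5.0264555318 + 0.8363808262 = 5.8628363580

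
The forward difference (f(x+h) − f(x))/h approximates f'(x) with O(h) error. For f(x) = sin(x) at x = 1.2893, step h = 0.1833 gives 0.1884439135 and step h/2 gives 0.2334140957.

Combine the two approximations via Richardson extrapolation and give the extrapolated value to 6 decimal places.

Error is O(h^1); halving h shrinks it by 2^1 = 2.
2 × 0.2334140957 = 0.4668281914; 0.4668281914 − 0.1884439135 = 0.2783842779
(2 × 0.2334140957 − 0.1884439135)/(2 − 1) = 0.2783842779

0.278384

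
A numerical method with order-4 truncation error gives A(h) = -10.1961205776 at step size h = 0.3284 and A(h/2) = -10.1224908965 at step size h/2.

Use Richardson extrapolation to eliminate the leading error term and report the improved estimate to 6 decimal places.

r = 4: numerator weight 16, denominator 15.
16 × (-10.1224908965) = -161.9598543440; (-161.9598543440) − (-10.1961205776) = -151.7637337664
(-151.7637337664) ÷ 15 = -10.1175822511

-10.117582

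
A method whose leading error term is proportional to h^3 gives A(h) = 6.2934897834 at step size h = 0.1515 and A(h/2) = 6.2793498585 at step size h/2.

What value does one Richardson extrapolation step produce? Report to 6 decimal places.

6.277330

Method order is 3; weight 2^3 = 8.
8·6.2793498585 − 6.2934897834 = 43.9413090846
R = 43.9413090846/7 = 6.2773298692
Shift from A(h/2): −0.0020199893.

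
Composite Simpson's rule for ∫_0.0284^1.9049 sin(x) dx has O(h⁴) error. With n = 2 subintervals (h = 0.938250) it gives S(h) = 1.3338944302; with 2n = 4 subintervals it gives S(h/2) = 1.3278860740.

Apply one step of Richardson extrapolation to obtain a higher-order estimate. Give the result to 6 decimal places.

r = 4, so 2^r = 16.
16·1.3278860740 = 21.2461771840; subtract 1.3338944302 → 19.9122827538
Denominator 16 − 1 = 15.
So the Richardson estimate is 1.3274855169.

1.327486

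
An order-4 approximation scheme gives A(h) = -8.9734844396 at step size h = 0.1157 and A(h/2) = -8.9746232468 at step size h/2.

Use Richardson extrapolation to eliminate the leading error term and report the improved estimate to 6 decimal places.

Method order is 4; weight 2^4 = 16.
16·(-8.9746232468) = -143.5939719488; subtract (-8.9734844396) → -134.6204875092
Divide by 2^4 − 1 = 15.
Result: -8.9746991673
Shift from A(h/2): −0.0000759205.

-8.974699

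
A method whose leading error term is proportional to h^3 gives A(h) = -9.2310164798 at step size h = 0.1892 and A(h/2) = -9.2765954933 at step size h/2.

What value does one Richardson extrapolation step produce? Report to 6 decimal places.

-9.283107

r = 3: numerator weight 8, denominator 7.
8 × (-9.2765954933) − (-9.2310164798) = -64.9817474666
Denominator 8 − 1 = 7.
Extrapolated: (-64.9817474666) / 7 = -9.2831067809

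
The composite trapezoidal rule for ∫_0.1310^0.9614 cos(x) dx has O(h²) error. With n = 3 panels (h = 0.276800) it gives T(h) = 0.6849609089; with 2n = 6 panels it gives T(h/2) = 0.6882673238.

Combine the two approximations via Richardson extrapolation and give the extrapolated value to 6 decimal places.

0.689369

The method has order 2: 2^2 = 4.
4·0.6882673238 − 0.6849609089 = 2.0681083863
Divide by 2^2 − 1 = 3.
Result: 0.6893694621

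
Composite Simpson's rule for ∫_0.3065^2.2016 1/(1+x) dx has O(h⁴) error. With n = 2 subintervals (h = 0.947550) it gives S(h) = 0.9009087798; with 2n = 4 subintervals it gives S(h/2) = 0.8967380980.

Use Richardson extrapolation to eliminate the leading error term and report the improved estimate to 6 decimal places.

Method order is 4; weight 2^4 = 16.
16*0.8967380980 − 0.9009087798 = 13.4469007882
(16*0.8967380980 − 0.9009087798)/(16 − 1) = 0.8964600525
Gap between inputs: 4.171e-03; correction applied: −0.0002780455.

0.896460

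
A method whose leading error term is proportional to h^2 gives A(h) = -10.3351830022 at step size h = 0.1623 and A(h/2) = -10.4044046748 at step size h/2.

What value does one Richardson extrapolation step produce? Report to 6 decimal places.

The method has order 2: 2^2 = 4.
Difference of the inputs: -10.4044046748 − (-10.3351830022) = -0.0692216726
Divide by 2^2 − 1 = 3: (-0.0692216726)/3 = -0.0230738909
R = A(h/2) + (A(h/2) − A(h))/3 = -10.4044046748 − 0.0230738909 = -10.4274785657

-10.427479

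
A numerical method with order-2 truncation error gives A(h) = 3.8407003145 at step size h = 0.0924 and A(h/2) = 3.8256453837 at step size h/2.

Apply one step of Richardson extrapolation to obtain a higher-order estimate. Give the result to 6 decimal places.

3.820627

r = 2: numerator weight 4, denominator 3.
4 × 3.8256453837 = 15.3025815348; 15.3025815348 − 3.8407003145 = 11.4618812203
Extrapolated: 11.4618812203 / 3 = 3.8206270734
Correction |R − A(h/2)| = 5.018e-03; gap |A(h/2) − A(h)| = 1.505e-02.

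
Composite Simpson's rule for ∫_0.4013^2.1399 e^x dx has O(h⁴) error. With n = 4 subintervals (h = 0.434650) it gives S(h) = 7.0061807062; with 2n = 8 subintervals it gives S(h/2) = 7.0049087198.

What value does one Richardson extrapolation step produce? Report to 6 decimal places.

7.004824

r = 4, so 2^r = 16.
2^4 × A(h/2) = 112.0785395168; minus A(h) gives 105.0723588106.
Denominator 16 − 1 = 15.
So the Richardson estimate is 7.0048239207.
Gap between inputs: 1.272e-03; correction applied: −0.0000847991.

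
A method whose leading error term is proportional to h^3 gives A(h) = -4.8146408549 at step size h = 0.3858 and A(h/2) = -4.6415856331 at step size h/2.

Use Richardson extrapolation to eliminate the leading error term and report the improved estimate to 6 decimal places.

With r = 3 the leading error scales as h^3, so the weight is 2^3 = 8.
8 × (-4.6415856331) = -37.1326850648; subtract (-4.8146408549) → -32.3180442099
Denominator 8 − 1 = 7.
R = (-32.3180442099)/7 = -4.6168634586

-4.616863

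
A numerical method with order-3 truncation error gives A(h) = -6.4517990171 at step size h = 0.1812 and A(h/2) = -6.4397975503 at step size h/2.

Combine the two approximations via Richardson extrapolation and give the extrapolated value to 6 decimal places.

-6.438083

With r = 3 the leading error scales as h^3, so the weight is 2^3 = 8.
Top: 8(-6.4397975503) − (-6.4517990171) = -45.0665813853
Denominator 8 − 1 = 7.
So the Richardson estimate is -6.4380830550.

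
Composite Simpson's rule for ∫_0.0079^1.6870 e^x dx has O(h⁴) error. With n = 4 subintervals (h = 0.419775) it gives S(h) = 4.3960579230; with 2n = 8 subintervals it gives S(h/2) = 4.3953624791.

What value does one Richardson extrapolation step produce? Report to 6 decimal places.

r = 4, so 2^r = 16.
16×4.3953624791 − 4.3960579230 = 65.9297417426
Denominator 16 − 1 = 15.
Extrapolated: 65.9297417426 / 15 = 4.3953161162

4.395316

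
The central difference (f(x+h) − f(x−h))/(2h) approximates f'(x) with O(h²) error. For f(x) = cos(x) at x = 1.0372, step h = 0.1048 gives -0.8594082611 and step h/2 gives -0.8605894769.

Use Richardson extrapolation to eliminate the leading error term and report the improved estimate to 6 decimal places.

Leading term ∝ h^2; use weight 4 = 2^2.
Weighted: (-3.4423579076) − (-0.8594082611) = -2.5829496465
(4·(-0.8605894769) − (-0.8594082611))/(4 − 1) = -0.8609832155
Shift from A(h/2): −0.0003937386.

-0.860983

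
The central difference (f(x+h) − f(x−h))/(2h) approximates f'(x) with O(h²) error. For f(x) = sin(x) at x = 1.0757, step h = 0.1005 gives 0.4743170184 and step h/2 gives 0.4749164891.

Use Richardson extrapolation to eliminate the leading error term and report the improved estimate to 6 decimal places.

0.475116

Method order is 2; weight 2^2 = 4.
Difference of the inputs: 0.4749164891 − 0.4743170184 = 0.0005994707
Correction (A(h/2) − A(h))/(4 − 1) = 0.0005994707/3 = 0.0001998236
R = 0.4749164891 + 0.0001998236 = 0.4751163127
Correction |R − A(h/2)| = 1.998e-04; gap |A(h/2) − A(h)| = 5.995e-04.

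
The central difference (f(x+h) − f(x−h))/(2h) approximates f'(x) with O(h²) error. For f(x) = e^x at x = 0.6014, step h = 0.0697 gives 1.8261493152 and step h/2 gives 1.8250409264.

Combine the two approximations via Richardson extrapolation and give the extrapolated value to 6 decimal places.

1.824671

Order 2 gives 2^r = 4 and 2^r − 1 = 3.
4 × 1.8250409264 = 7.3001637056; 7.3001637056 − 1.8261493152 = 5.4740143904
Divide by 2^2 − 1 = 3.
So the Richardson estimate is 1.8246714635.
Shift from A(h/2): −0.0003694629.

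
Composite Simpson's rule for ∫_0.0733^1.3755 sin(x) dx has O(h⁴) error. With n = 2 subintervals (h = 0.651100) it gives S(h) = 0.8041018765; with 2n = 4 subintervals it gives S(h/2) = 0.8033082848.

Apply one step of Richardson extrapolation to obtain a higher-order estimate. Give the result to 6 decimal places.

Method order is 4; weight 2^4 = 16.
16*0.8033082848 = 12.8529325568; subtract 0.8041018765 → 12.0488306803
Divide by 2^4 − 1 = 15.
12.0488306803 ÷ 15 = 0.8032553787

0.803255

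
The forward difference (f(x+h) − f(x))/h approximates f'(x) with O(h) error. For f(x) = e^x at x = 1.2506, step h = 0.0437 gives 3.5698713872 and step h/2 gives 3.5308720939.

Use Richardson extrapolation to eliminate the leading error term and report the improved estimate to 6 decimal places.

3.491873

r = 1, so 2^r = 2.
2^1*A(h/2) = 7.0617441878; minus A(h) gives 3.4918728006.
(2*3.5308720939 − 3.5698713872)/(2 − 1) = 3.4918728006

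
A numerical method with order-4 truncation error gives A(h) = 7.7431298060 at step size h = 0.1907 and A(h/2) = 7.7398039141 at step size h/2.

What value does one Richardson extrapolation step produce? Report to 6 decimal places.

7.739582

Method order is 4; weight 2^4 = 16.
Numerator 16 × A(h/2) − A(h) = 16 × 7.7398039141 − 7.7431298060 = 116.0937328196
R = 116.0937328196/15 = 7.7395821880
Correction |R − A(h/2)| = 2.217e-04; gap |A(h/2) − A(h)| = 3.326e-03.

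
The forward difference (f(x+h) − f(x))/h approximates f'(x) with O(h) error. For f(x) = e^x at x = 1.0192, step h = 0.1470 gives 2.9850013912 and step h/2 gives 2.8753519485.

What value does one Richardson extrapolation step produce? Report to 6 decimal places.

2.765703

Error is O(h^1); halving h shrinks it by 2^1 = 2.
2^1·A(h/2) = 5.7507038970; minus A(h) gives 2.7657025058.
Divide by 2^1 − 1 = 1.
R = 2.7657025058/1 = 2.7657025058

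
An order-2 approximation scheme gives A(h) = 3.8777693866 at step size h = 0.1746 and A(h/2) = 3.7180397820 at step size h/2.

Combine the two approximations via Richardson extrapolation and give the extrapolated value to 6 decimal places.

Leading term ∝ h^2; use weight 4 = 2^2.
Numerator 4*A(h/2) − A(h) = 4*3.7180397820 − 3.8777693866 = 10.9943897414
Denominator 4 − 1 = 3.
So the Richardson estimate is 3.6647965805.

3.664797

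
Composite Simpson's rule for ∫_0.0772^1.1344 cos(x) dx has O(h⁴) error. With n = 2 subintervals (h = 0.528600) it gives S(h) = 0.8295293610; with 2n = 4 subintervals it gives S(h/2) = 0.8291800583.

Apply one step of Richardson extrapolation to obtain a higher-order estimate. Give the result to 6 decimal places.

0.829157

Leading term ∝ h^4; use weight 16 = 2^4.
16 × 0.8291800583 − 0.8295293610 = 12.4373515718
Divide by 2^4 − 1 = 15.
12.4373515718 ÷ 15 = 0.8291567715
Correction |R − A(h/2)| = 2.329e-05; gap |A(h/2) − A(h)| = 3.493e-04.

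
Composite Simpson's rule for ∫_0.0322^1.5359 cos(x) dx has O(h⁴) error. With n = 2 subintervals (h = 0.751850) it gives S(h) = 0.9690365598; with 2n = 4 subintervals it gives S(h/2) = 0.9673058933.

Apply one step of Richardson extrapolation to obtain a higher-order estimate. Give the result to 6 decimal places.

0.967191

Leading term ∝ h^4; use weight 16 = 2^4.
Top: 16(0.9673058933) − (0.9690365598) = 14.5078577330
R = 14.5078577330/15 = 0.9671905155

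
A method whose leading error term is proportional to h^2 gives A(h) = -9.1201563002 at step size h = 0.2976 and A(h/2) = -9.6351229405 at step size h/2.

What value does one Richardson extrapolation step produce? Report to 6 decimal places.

-9.806778

r = 2: numerator weight 4, denominator 3.
Top: 4(-9.6351229405) − (-9.1201563002) = -29.4203354618
Denominator 4 − 1 = 3.
Result: -9.8067784873
Shift from A(h/2): −0.1716555468.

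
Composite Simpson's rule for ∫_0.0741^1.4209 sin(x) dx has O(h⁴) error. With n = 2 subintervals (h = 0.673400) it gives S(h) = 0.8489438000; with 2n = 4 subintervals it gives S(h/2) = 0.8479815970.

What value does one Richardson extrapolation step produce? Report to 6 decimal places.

With r = 4 the leading error scales as h^4, so the weight is 2^4 = 16.
Numerator 16 × A(h/2) − A(h) = 16 × 0.8479815970 − 0.8489438000 = 12.7187617520
Divide by 2^4 − 1 = 15.
So the Richardson estimate is 0.8479174501.
Shift from A(h/2): −0.0000641469.

0.847917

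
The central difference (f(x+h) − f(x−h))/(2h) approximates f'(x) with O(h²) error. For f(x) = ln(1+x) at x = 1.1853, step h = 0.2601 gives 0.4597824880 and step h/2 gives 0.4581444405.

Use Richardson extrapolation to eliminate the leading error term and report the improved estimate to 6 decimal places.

0.457598

Order 2 gives 2^r = 4 and 2^r − 1 = 3.
Numerator 4·A(h/2) − A(h) = 4·0.4581444405 − 0.4597824880 = 1.3727952740
Divide by 2^2 − 1 = 3.
(4·0.4581444405 − 0.4597824880)/(4 − 1) = 0.4575984247
Correction |R − A(h/2)| = 5.460e-04; gap |A(h/2) − A(h)| = 1.638e-03.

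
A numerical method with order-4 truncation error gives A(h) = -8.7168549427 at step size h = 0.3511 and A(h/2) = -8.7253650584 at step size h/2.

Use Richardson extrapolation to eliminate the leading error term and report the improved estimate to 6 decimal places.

-8.725932

Leading term ∝ h^4; use weight 16 = 2^4.
Top: 16(-8.7253650584) − (-8.7168549427) = -130.8889859917
Divide by 2^4 − 1 = 15.
So the Richardson estimate is -8.7259323994.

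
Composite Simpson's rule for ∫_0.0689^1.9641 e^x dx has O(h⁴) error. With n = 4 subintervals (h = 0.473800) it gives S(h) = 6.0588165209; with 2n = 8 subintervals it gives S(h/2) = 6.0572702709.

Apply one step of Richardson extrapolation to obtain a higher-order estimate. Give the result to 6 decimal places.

With r = 4 the leading error scales as h^4, so the weight is 2^4 = 16.
Numerator 16 × A(h/2) − A(h) = 16 × 6.0572702709 − 6.0588165209 = 90.8575078135
90.8575078135 ÷ 15 = 6.0571671876
Gap between inputs: 1.546e-03; correction applied: −0.0001030833.

6.057167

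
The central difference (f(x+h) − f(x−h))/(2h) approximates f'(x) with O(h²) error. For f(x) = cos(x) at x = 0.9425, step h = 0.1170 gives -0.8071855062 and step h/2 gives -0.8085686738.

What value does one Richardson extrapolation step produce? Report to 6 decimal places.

-0.809030

With r = 2 the leading error scales as h^2, so the weight is 2^2 = 4.
2^2×A(h/2) = -3.2342746952; minus A(h) gives -2.4270891890.
Divide by 2^2 − 1 = 3.
Result: -0.8090297297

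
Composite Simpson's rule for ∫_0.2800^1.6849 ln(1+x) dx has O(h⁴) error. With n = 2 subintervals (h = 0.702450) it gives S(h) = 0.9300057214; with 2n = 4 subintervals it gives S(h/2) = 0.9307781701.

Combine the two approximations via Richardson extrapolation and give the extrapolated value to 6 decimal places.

Leading term ∝ h^4; use weight 16 = 2^4.
16×0.9307781701 = 14.8924507216; subtract 0.9300057214 → 13.9624450002
(16×0.9307781701 − 0.9300057214)/(16 − 1) = 0.9308296667

0.930830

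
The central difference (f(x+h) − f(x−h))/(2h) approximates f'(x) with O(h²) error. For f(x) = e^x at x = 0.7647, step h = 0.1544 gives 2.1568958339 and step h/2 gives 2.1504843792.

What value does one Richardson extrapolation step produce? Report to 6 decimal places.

Leading term ∝ h^2; use weight 4 = 2^2.
Difference of the inputs: 2.1504843792 − 2.1568958339 = -0.0064114547
Divide by 2^2 − 1 = 3: (-0.0064114547)/3 = -0.0021371516
R = A(h/2) + (A(h/2) − A(h))/3 = 2.1504843792 − 0.0021371516 = 2.1483472276

2.148347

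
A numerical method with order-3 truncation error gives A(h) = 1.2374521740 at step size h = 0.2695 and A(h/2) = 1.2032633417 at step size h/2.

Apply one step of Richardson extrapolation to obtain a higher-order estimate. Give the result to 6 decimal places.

1.198379

r = 3: numerator weight 8, denominator 7.
A(h/2) − A(h) = 1.2032633417 − 1.2374521740 = -0.0341888323
Divide by 2^3 − 1 = 7: (-0.0341888323)/7 = -0.0048841189
R = A(h/2) + (A(h/2) − A(h))/7 = 1.2032633417 − 0.0048841189 = 1.1983792228
Correction |R − A(h/2)| = 4.884e-03; gap |A(h/2) − A(h)| = 3.419e-02.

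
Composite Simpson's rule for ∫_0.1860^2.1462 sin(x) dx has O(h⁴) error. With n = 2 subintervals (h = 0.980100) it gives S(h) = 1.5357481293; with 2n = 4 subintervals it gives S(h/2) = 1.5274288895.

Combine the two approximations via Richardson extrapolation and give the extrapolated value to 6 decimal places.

1.526874

Error is O(h^4); halving h shrinks it by 2^4 = 16.
Difference of the inputs: 1.5274288895 − 1.5357481293 = -0.0083192398
Correction (A(h/2) − A(h))/(16 − 1) = (-0.0083192398)/15 = -0.0005546160
R = 1.5274288895 − 0.0005546160 = 1.5268742735
Shift from A(h/2): −0.0005546160.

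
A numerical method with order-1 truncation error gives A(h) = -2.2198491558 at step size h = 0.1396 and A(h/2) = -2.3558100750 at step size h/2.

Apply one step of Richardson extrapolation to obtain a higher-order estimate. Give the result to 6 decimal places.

With r = 1 the leading error scales as h^1, so the weight is 2^1 = 2.
Top: 2(-2.3558100750) − (-2.2198491558) = -2.4917709942
(-2.4917709942) ÷ 1 = -2.4917709942
Shift from A(h/2): −0.1359609192.

-2.491771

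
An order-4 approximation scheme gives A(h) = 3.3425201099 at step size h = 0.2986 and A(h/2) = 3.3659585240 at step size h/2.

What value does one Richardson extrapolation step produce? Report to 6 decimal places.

3.367521

r = 4, so 2^r = 16.
Numerator 16 × A(h/2) − A(h) = 16 × 3.3659585240 − 3.3425201099 = 50.5128162741
Denominator 16 − 1 = 15.
(16 × 3.3659585240 − 3.3425201099)/(16 − 1) = 3.3675210849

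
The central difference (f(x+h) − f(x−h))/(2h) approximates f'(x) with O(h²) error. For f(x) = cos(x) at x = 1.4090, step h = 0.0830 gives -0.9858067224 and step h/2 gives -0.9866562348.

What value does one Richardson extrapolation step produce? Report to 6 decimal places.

r = 2: numerator weight 4, denominator 3.
Top: 4(-0.9866562348) − (-0.9858067224) = -2.9608182168
(4*(-0.9866562348) − (-0.9858067224))/(4 − 1) = -0.9869394056

-0.986939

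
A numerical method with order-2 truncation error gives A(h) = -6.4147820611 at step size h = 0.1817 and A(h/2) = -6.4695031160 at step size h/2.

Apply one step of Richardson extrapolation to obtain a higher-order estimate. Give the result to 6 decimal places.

Order 2 gives 2^r = 4 and 2^r − 1 = 3.
2^2×A(h/2) = -25.8780124640; minus A(h) gives -19.4632304029.
Divide by 2^2 − 1 = 3.
Extrapolated: (-19.4632304029) / 3 = -6.4877434676
Correction |R − A(h/2)| = 1.824e-02; gap |A(h/2) − A(h)| = 5.472e-02.

-6.487743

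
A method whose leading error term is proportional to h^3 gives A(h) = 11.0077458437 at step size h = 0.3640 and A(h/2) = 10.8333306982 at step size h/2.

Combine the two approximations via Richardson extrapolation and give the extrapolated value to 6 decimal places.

With r = 3 the leading error scales as h^3, so the weight is 2^3 = 8.
8*10.8333306982 − 11.0077458437 = 75.6588997419
Extrapolated: 75.6588997419 / 7 = 10.8084142488

10.808414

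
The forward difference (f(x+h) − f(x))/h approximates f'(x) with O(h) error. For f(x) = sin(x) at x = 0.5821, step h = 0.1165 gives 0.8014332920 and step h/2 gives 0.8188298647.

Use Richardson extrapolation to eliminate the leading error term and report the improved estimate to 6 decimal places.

0.836226

The method has order 1: 2^1 = 2.
Top: 2(0.8188298647) − (0.8014332920) = 0.8362264374
Denominator 2 − 1 = 1.
Extrapolated: 0.8362264374 / 1 = 0.8362264374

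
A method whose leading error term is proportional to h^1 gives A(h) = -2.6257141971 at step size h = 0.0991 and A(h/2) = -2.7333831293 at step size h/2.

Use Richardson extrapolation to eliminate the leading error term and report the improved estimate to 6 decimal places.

With r = 1 the leading error scales as h^1, so the weight is 2^1 = 2.
Weighted: (-5.4667662586) − (-2.6257141971) = -2.8410520615
(-2.8410520615) ÷ 1 = -2.8410520615
Correction |R − A(h/2)| = 1.077e-01; gap |A(h/2) − A(h)| = 1.077e-01.

-2.841052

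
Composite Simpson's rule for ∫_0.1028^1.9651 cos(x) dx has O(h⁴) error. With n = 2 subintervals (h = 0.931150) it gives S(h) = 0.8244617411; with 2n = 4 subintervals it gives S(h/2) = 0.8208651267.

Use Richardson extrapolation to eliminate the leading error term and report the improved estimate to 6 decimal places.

r = 4: numerator weight 16, denominator 15.
16×0.8208651267 = 13.1338420272; subtract 0.8244617411 → 12.3093802861
Denominator 16 − 1 = 15.
12.3093802861 ÷ 15 = 0.8206253524

0.820625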